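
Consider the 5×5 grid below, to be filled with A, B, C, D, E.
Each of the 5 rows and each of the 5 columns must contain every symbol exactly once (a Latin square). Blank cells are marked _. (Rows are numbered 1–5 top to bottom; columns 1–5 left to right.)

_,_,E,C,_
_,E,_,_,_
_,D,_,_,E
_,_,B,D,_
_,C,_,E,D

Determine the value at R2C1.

C

Row 4, column 2: row 4 has {B, D} and column 2 has {C, D, E}, leaving only A.
Row 1, column 2: row 1 has {C, E} and column 2 has {A, C, D, E}, leaving only B.
Row 1, column 5: row 1 has {B, C, E} and column 5 has {D, E}, leaving only A.
Row 1, column 1: row 1 has {A, B, C, E} and column 1 has {}, leaving only D.
Row 4, column 5: row 4 has {A, B, D} and column 5 has {A, D, E}, leaving only C.
Row 2, column 5: row 2 has {E} and column 5 has {A, C, D, E}, leaving only B.
Row 2, column 4: row 2 has {B, E} and column 4 has {C, D, E}, leaving only A.
Row 2 already has {A, B, E} and column 1 already has {D}, so row 2, column 1 must be C.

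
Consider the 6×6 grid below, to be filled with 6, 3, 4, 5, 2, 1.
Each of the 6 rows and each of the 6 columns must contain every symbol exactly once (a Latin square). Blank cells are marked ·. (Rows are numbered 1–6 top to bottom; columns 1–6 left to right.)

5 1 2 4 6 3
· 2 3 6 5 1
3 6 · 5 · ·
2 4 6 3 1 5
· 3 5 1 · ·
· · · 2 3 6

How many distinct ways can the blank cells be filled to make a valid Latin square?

Row 2, column 1: eliminating its row and column leaves {4}.
Row 3, column 3: eliminating its row and column leaves {4, 1}.
Row 3, column 5: eliminating its row and column leaves {4, 2}.
Row 3, column 6: eliminating its row and column leaves {4, 2}.
Row 5, column 1: eliminating its row and column leaves {6, 4}.
Row 5, column 5: eliminating its row and column leaves {4, 2}.
Row 5, column 6: eliminating its row and column leaves {4, 2}.
Row 6, column 1: eliminating its row and column leaves {4, 1}.
Row 6, column 2: eliminating its row and column leaves {5}.
Row 6, column 3: eliminating its row and column leaves {4, 1}.
Enumerating the assignments across these blanks that avoid any row or column repeat gives 2 completions.

2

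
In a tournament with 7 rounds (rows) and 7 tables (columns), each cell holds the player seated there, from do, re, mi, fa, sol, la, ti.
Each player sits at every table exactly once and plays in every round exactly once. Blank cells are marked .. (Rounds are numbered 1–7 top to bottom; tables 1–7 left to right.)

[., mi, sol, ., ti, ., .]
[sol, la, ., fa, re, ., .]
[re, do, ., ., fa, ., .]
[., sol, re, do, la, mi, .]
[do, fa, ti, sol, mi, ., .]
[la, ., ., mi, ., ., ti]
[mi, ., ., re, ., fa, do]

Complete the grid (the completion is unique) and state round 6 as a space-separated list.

la re fa mi do sol ti

Round 6, table 2: round 6 has {mi, la, ti} and table 2 has {do, mi, fa, sol, la}, leaving only re.
Round 1, table 1: round 1 has {mi, sol, ti} and table 1 has {do, re, mi, sol, la}, leaving only fa.
Round 1, table 4: round 1 has {mi, fa, sol, ti} and table 4 has {do, re, mi, fa, sol}, leaving only la.
Round 1, table 7: round 1 has {mi, fa, sol, la, ti} and table 7 has {do, ti}, leaving only re.
Round 1, table 6: round 1 has {re, mi, fa, sol, la, ti} and table 6 has {mi, fa}, leaving only do.
Round 6, table 6: round 6 has {re, mi, la, ti} and table 6 has {do, mi, fa}, leaving only sol.
Round 6, table 5: round 6 has {re, mi, sol, la, ti} and table 5 has {re, mi, fa, la, ti}, leaving only do.
Round 6, table 3: round 6 has {do, re, mi, sol, la, ti} and table 3 has {re, sol, ti}, leaving only fa.
So round 6 reads: la re fa mi do sol ti.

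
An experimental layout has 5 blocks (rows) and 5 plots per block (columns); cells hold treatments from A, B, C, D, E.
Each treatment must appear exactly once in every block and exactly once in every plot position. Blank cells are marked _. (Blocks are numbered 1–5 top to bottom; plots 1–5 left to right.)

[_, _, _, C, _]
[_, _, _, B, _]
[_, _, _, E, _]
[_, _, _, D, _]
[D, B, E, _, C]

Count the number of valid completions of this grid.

Block 1, plot 1: eliminating its block and plot leaves {A, B, E}.
Block 1, plot 2: eliminating its block and plot leaves {A, D, E}.
Block 1, plot 3: eliminating its block and plot leaves {A, B, D}.
Block 1, plot 5: eliminating its block and plot leaves {A, B, D, E}.
Block 2, plot 1: eliminating its block and plot leaves {A, C, E}.
Block 2, plot 2: eliminating its block and plot leaves {A, C, D, E}.
Block 2, plot 3: eliminating its block and plot leaves {A, C, D}.
Block 2, plot 5: eliminating its block and plot leaves {A, D, E}.
Block 3, plot 1: eliminating its block and plot leaves {A, B, C}.
Block 3, plot 2: eliminating its block and plot leaves {A, C, D}.
Block 3, plot 3: eliminating its block and plot leaves {A, B, C, D}.
Block 3, plot 5: eliminating its block and plot leaves {A, B, D}.
Block 4, plot 1: eliminating its block and plot leaves {A, B, C, E}.
Block 4, plot 2: eliminating its block and plot leaves {A, C, E}.
Block 4, plot 3: eliminating its block and plot leaves {A, B, C}.
Block 4, plot 5: eliminating its block and plot leaves {A, B, E}.
Block 5, plot 4: eliminating its block and plot leaves {A}.
Enumerating the assignments across these blanks that avoid any block or plot repeat gives 56 completions.

56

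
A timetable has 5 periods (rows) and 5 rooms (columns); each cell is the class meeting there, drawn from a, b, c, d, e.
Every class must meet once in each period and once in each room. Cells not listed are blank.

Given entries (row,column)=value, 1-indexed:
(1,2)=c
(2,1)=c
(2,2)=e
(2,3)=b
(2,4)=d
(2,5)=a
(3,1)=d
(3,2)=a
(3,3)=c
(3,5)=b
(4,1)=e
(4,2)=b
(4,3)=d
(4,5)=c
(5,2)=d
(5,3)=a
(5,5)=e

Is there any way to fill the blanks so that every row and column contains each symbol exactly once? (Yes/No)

Yes

No period or room among the givens repeats a symbol, and propagating forced cells runs into no contradiction.
One valid completion exists (for instance, a c e b d / c e b d a / d a c e b / e b d a c / b d a c e).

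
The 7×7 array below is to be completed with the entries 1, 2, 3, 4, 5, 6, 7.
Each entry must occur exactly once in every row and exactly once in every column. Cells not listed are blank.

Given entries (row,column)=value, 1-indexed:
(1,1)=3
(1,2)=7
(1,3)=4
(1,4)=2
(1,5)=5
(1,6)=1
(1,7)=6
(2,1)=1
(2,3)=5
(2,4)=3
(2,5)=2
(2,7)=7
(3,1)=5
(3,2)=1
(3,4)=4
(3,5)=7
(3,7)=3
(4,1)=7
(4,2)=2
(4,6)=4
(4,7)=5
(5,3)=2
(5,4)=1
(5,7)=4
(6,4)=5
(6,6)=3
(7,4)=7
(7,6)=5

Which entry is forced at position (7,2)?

3

Row 2, column 6: row 2 has {1, 2, 3, 5, 7} and column 6 has {1, 3, 4, 5}, leaving only 6.
Row 2, column 2: row 2 has {1, 2, 3, 5, 6, 7} and column 2 has {1, 2, 7}, leaving only 4.
Row 3, column 3: row 3 has {1, 3, 4, 5, 7} and column 3 has {2, 4, 5}, leaving only 6.
Row 3, column 6: row 3 has {1, 3, 4, 5, 6, 7} and column 6 has {1, 3, 4, 5, 6}, leaving only 2.
Row 4, column 4: row 4 has {2, 4, 5, 7} and column 4 has {1, 2, 3, 4, 5, 7}, leaving only 6.
Row 5, column 1: row 5 has {1, 2, 4} and column 1 has {1, 3, 5, 7}, leaving only 6.
Row 5, column 5: row 5 has {1, 2, 4, 6} and column 5 has {2, 5, 7}, leaving only 3.
Row 4, column 5: row 4 has {2, 4, 5, 6, 7} and column 5 has {2, 3, 5, 7}, leaving only 1.
Row 4, column 3: row 4 has {1, 2, 4, 5, 6, 7} and column 3 has {2, 4, 5, 6}, leaving only 3.
Row 5, column 2: row 5 has {1, 2, 3, 4, 6} and column 2 has {1, 2, 4, 7}, leaving only 5.
Row 5, column 6: row 5 has {1, 2, 3, 4, 5, 6} and column 6 has {1, 2, 3, 4, 5, 6}, leaving only 7.
Row 6, column 2: row 6 has {3, 5} and column 2 has {1, 2, 4, 5, 7}, leaving only 6.
Row 7 already has {5, 7} and column 2 already has {1, 2, 4, 5, 6, 7}, so row 7, column 2 must be 3.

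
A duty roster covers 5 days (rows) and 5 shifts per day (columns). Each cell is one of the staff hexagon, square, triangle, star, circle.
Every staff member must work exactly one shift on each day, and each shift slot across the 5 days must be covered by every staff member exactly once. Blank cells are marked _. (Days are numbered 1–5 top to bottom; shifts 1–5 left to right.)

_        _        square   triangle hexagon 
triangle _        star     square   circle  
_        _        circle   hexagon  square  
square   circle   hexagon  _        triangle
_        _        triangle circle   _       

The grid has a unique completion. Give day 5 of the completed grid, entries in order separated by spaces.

Day 5, shift 5: day 5 has {triangle, circle} and shift 5 has {hexagon, square, triangle, circle}, leaving only star.
Day 5, shift 1: day 5 has {triangle, star, circle} and shift 1 has {square, triangle}, leaving only hexagon.
Day 5, shift 2: day 5 has {hexagon, triangle, star, circle} and shift 2 has {circle}, leaving only square.
So day 5 reads: hexagon square triangle circle star.

hexagon square triangle circle star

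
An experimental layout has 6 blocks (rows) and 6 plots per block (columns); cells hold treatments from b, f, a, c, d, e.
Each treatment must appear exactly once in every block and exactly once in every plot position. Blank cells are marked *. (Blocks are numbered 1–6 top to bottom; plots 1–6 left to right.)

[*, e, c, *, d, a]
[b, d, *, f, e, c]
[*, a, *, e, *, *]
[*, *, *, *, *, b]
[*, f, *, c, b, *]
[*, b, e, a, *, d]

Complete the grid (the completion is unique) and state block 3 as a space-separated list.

d a b e c f

Block 3, plot 6: block 3 has {a, e} and plot 6 has {b, a, c, d}, leaving only f.
Block 3, plot 5: block 3 has {f, a, e} and plot 5 has {b, d, e}, leaving only c.
Block 3, plot 1: block 3 has {f, a, c, e} and plot 1 has {b}, leaving only d.
Block 3, plot 3: block 3 has {f, a, c, d, e} and plot 3 has {c, e}, leaving only b.
So block 3 reads: d a b e c f.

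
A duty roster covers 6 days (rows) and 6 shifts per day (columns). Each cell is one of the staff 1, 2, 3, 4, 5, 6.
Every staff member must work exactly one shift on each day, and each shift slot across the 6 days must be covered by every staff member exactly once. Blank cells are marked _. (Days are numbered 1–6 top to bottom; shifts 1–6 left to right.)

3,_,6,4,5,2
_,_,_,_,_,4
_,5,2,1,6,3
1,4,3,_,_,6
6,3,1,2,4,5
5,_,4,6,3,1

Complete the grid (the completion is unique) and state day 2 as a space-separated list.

2 6 5 3 1 4

Day 2, shift 1: day 2 has {4} and shift 1 has {1, 3, 5, 6}, leaving only 2.
Day 2, shift 3: day 2 has {2, 4} and shift 3 has {1, 2, 3, 4, 6}, leaving only 5.
Day 2, shift 4: day 2 has {2, 4, 5} and shift 4 has {1, 2, 4, 6}, leaving only 3.
Day 2, shift 5: day 2 has {2, 3, 4, 5} and shift 5 has {3, 4, 5, 6}, leaving only 1.
Day 2, shift 2: day 2 has {1, 2, 3, 4, 5} and shift 2 has {3, 4, 5}, leaving only 6.
So day 2 reads: 2 6 5 3 1 4.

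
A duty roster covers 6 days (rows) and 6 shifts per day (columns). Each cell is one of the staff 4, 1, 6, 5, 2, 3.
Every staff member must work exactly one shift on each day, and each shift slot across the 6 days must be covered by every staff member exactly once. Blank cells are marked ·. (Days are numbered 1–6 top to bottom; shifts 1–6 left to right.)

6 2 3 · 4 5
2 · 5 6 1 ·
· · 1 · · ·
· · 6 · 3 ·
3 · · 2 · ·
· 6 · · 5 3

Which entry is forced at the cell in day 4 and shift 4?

5

Day 1, shift 4: day 1 has {4, 6, 5, 2, 3} and shift 4 has {6, 2}, leaving only 1.
Day 2, shift 6: day 2 has {1, 6, 5, 2} and shift 6 has {5, 3}, leaving only 4.
Day 2, shift 2: day 2 has {4, 1, 6, 5, 2} and shift 2 has {6, 2}, leaving only 3.
Day 5, shift 3: day 5 has {2, 3} and shift 3 has {1, 6, 5, 3}, leaving only 4.
Day 5, shift 5: day 5 has {4, 2, 3} and shift 5 has {4, 1, 5, 3}, leaving only 6.
Day 3, shift 5: day 3 has {1} and shift 5 has {4, 1, 6, 5, 3}, leaving only 2.
Day 3, shift 6: day 3 has {1, 2} and shift 6 has {4, 5, 3}, leaving only 6.
Day 5, shift 6: day 5 has {4, 6, 2, 3} and shift 6 has {4, 6, 5, 3}, leaving only 1.
Day 4, shift 6: day 4 has {6, 3} and shift 6 has {4, 1, 6, 5, 3}, leaving only 2.
Day 5, shift 2: day 5 has {4, 1, 6, 2, 3} and shift 2 has {6, 2, 3}, leaving only 5.
Day 3, shift 2: day 3 has {1, 6, 2} and shift 2 has {6, 5, 2, 3}, leaving only 4.
Day 3, shift 1: day 3 has {4, 1, 6, 2} and shift 1 has {6, 2, 3}, leaving only 5.
Day 3, shift 4: day 3 has {4, 1, 6, 5, 2} and shift 4 has {1, 6, 2}, leaving only 3.
Day 4, shift 2: day 4 has {6, 2, 3} and shift 2 has {4, 6, 5, 2, 3}, leaving only 1.
Day 4, shift 1: day 4 has {1, 6, 2, 3} and shift 1 has {6, 5, 2, 3}, leaving only 4.
Day 4 already has {4, 1, 6, 2, 3} and shift 4 already has {1, 6, 2, 3}, so day 4, shift 4 must be 5.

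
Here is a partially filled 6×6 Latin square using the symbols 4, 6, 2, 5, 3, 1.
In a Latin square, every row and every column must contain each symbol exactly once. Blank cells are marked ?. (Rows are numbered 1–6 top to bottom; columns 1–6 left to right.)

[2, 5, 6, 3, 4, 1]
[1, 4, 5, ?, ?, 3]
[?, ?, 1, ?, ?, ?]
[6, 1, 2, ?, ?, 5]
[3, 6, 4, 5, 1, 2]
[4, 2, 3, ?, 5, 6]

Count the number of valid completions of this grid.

Row 2, column 4: eliminating its row and column leaves {6, 2}.
Row 2, column 5: eliminating its row and column leaves {6, 2}.
Row 3, column 1: eliminating its row and column leaves {5}.
Row 3, column 2: eliminating its row and column leaves {3}.
Row 3, column 4: eliminating its row and column leaves {4, 6, 2}.
Row 3, column 5: eliminating its row and column leaves {6, 2, 3}.
Row 3, column 6: eliminating its row and column leaves {4}.
Row 4, column 4: eliminating its row and column leaves {4}.
Row 4, column 5: eliminating its row and column leaves {3}.
Row 6, column 4: eliminating its row and column leaves {1}.
Enumerating the assignments across these blanks that avoid any row or column repeat gives 2 completions.

2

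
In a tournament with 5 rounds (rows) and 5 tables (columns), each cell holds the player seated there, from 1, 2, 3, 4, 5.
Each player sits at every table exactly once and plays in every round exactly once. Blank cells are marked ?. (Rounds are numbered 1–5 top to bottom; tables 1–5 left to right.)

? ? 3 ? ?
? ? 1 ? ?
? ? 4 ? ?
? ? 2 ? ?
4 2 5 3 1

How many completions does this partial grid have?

56

Round 1, table 1: eliminating its round and table leaves {1, 2, 5}.
Round 1, table 2: eliminating its round and table leaves {1, 4, 5}.
Round 1, table 4: eliminating its round and table leaves {1, 2, 4, 5}.
Round 1, table 5: eliminating its round and table leaves {2, 4, 5}.
Round 2, table 1: eliminating its round and table leaves {2, 3, 5}.
Round 2, table 2: eliminating its round and table leaves {3, 4, 5}.
Round 2, table 4: eliminating its round and table leaves {2, 4, 5}.
Round 2, table 5: eliminating its round and table leaves {2, 3, 4, 5}.
Round 3, table 1: eliminating its round and table leaves {1, 2, 3, 5}.
Round 3, table 2: eliminating its round and table leaves {1, 3, 5}.
Round 3, table 4: eliminating its round and table leaves {1, 2, 5}.
Round 3, table 5: eliminating its round and table leaves {2, 3, 5}.
Round 4, table 1: eliminating its round and table leaves {1, 3, 5}.
Round 4, table 2: eliminating its round and table leaves {1, 3, 4, 5}.
Round 4, table 4: eliminating its round and table leaves {1, 4, 5}.
Round 4, table 5: eliminating its round and table leaves {3, 4, 5}.
Enumerating the assignments across these blanks that avoid any round or table repeat gives 56 completions.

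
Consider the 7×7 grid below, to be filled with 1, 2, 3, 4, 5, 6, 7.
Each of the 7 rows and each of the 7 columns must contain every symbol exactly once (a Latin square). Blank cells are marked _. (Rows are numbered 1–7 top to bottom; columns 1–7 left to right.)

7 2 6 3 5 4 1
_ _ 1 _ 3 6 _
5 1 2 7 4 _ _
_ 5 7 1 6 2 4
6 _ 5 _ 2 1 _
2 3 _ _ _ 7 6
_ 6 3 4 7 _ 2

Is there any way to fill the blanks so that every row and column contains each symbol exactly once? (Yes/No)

Row 5, column 4: row 5 together with column 4 already contain {1, 2, 3, 4, 5, 6, 7} — every symbol — so nothing can go there. The grid has no valid completion.

No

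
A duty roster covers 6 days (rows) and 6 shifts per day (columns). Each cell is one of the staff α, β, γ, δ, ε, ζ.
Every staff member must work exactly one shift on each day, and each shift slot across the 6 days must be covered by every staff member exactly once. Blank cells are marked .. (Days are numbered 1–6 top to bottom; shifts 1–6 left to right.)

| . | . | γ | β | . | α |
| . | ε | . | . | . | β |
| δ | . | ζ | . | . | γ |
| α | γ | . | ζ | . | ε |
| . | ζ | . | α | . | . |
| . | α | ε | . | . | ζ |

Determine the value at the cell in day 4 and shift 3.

δ

Day 1, shift 2: day 1 has {α, β, γ} and shift 2 has {α, γ, ε, ζ}, leaving only δ.
Day 3, shift 2: day 3 has {γ, δ, ζ} and shift 2 has {α, γ, δ, ε, ζ}, leaving only β.
Day 3, shift 4: day 3 has {β, γ, δ, ζ} and shift 4 has {α, β, ζ}, leaving only ε.
Day 3, shift 5: day 3 has {β, γ, δ, ε, ζ} and shift 5 has {}, leaving only α.
Day 5, shift 6: day 5 has {α, ζ} and shift 6 has {α, β, γ, ε, ζ}, leaving only δ.
Day 5, shift 3: day 5 has {α, δ, ζ} and shift 3 has {γ, ε, ζ}, leaving only β.
Day 4 already has {α, γ, ε, ζ} and shift 3 already has {β, γ, ε, ζ}, so day 4, shift 3 must be δ.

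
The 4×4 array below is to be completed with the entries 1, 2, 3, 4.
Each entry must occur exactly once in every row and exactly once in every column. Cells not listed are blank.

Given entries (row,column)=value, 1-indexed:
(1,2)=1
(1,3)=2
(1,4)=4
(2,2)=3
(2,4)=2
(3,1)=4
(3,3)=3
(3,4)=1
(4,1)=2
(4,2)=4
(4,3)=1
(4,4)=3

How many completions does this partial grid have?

1

Row 1, column 1: eliminating its row and column leaves {3}.
Row 2, column 1: eliminating its row and column leaves {1}.
Row 2, column 3: eliminating its row and column leaves {4}.
Row 3, column 2: eliminating its row and column leaves {2}.
Only one assignment across all blanks avoids any row or column repeat, giving 1 completion.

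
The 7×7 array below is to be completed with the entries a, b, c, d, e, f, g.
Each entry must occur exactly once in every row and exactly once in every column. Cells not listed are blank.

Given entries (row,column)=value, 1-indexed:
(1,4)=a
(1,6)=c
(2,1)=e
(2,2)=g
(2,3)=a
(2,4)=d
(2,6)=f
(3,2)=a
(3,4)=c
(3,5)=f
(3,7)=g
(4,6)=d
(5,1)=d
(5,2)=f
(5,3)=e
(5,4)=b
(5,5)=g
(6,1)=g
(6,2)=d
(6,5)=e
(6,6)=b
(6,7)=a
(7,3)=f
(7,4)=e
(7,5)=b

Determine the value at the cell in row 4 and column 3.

b

Row 1, column 5: row 1 has {a, c} and column 5 has {b, e, f, g}, leaving only d.
Row 2, column 5: row 2 has {a, d, e, f, g} and column 5 has {b, d, e, f, g}, leaving only c.
Row 2, column 7: row 2 has {a, c, d, e, f, g} and column 7 has {a, g}, leaving only b.
Row 3, column 1: row 3 has {a, c, f, g} and column 1 has {d, e, g}, leaving only b.
Row 1, column 1: row 1 has {a, c, d} and column 1 has {b, d, e, g}, leaving only f.
Row 1, column 7: row 1 has {a, c, d, f} and column 7 has {a, b, g}, leaving only e.
Row 1, column 2: row 1 has {a, c, d, e, f} and column 2 has {a, d, f, g}, leaving only b.
Row 1, column 3: row 1 has {a, b, c, d, e, f} and column 3 has {a, e, f}, leaving only g.
Row 3, column 3: row 3 has {a, b, c, f, g} and column 3 has {a, e, f, g}, leaving only d.
Row 3, column 6: row 3 has {a, b, c, d, f, g} and column 6 has {b, c, d, f}, leaving only e.
Row 4, column 5: row 4 has {d} and column 5 has {b, c, d, e, f, g}, leaving only a.
Row 4, column 1: row 4 has {a, d} and column 1 has {b, d, e, f, g}, leaving only c.
Row 4 already has {a, c, d} and column 3 already has {a, d, e, f, g}, so row 4, column 3 must be b.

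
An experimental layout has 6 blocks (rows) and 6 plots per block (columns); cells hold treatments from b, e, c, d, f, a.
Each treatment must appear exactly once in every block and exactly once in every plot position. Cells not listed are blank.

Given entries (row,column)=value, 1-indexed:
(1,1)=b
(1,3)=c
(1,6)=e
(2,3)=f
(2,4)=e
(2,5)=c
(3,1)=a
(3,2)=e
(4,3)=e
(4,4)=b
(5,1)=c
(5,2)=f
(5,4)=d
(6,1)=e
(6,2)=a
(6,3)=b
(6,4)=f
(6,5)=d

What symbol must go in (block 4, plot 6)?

Block 1, plot 2: block 1 has {b, e, c} and plot 2 has {e, f, a}, leaving only d.
Block 1, plot 4: block 1 has {b, e, c, d} and plot 4 has {b, e, d, f}, leaving only a.
Block 1, plot 5: block 1 has {b, e, c, d, a} and plot 5 has {c, d}, leaving only f.
Block 2, plot 1: block 2 has {e, c, f} and plot 1 has {b, e, c, a}, leaving only d.
Block 2, plot 2: block 2 has {e, c, d, f} and plot 2 has {e, d, f, a}, leaving only b.
Block 2, plot 6: block 2 has {b, e, c, d, f} and plot 6 has {e}, leaving only a.
Block 3, plot 3: block 3 has {e, a} and plot 3 has {b, e, c, f}, leaving only d.
Block 3, plot 4: block 3 has {e, d, a} and plot 4 has {b, e, d, f, a}, leaving only c.
Block 3, plot 5: block 3 has {e, c, d, a} and plot 5 has {c, d, f}, leaving only b.
Block 3, plot 6: block 3 has {b, e, c, d, a} and plot 6 has {e, a}, leaving only f.
Block 4, plot 1: block 4 has {b, e} and plot 1 has {b, e, c, d, a}, leaving only f.
Block 4, plot 2: block 4 has {b, e, f} and plot 2 has {b, e, d, f, a}, leaving only c.
Block 4 already has {b, e, c, f} and plot 6 already has {e, f, a}, so block 4, plot 6 must be d.

d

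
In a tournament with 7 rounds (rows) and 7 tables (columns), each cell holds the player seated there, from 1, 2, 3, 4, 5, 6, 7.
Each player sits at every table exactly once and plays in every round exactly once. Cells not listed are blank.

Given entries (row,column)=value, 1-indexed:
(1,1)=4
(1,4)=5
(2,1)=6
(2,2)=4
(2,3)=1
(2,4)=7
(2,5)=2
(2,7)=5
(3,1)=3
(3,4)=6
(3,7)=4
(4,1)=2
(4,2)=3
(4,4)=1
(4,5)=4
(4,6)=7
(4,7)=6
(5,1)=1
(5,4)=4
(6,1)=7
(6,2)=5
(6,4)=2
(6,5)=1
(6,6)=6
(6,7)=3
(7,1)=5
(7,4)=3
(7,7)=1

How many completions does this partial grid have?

14

Round 1, table 2: eliminating its round and table leaves {1, 2, 6, 7}.
Round 1, table 3: eliminating its round and table leaves {2, 3, 6, 7}.
Round 1, table 5: eliminating its round and table leaves {3, 6, 7}.
Round 1, table 6: eliminating its round and table leaves {1, 2, 3}.
Round 1, table 7: eliminating its round and table leaves {2, 7}.
Round 2, table 6: eliminating its round and table leaves {3}.
Round 3, table 2: eliminating its round and table leaves {1, 2, 7}.
Round 3, table 3: eliminating its round and table leaves {2, 5, 7}.
Round 3, table 5: eliminating its round and table leaves {5, 7}.
Round 3, table 6: eliminating its round and table leaves {1, 2, 5}.
Round 4, table 3: eliminating its round and table leaves {5}.
Round 5, table 2: eliminating its round and table leaves {2, 6, 7}.
Round 5, table 3: eliminating its round and table leaves {2, 3, 5, 6, 7}.
Round 5, table 5: eliminating its round and table leaves {3, 5, 6, 7}.
Round 5, table 6: eliminating its round and table leaves {2, 3, 5}.
Round 5, table 7: eliminating its round and table leaves {2, 7}.
Round 6, table 3: eliminating its round and table leaves {4}.
Round 7, table 2: eliminating its round and table leaves {2, 6, 7}.
Round 7, table 3: eliminating its round and table leaves {2, 4, 6, 7}.
Round 7, table 5: eliminating its round and table leaves {6, 7}.
Round 7, table 6: eliminating its round and table leaves {2, 4}.
Enumerating the assignments across these blanks that avoid any round or table repeat gives 14 completions.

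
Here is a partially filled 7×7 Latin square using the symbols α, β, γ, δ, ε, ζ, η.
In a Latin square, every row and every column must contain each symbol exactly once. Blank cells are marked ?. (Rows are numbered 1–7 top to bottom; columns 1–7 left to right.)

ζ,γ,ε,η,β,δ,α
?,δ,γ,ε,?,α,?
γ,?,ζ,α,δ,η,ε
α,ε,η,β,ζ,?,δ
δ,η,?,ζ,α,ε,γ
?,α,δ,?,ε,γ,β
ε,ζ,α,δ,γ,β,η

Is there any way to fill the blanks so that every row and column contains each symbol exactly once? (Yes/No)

No

Row 4, column 6: row 4 together with column 6 already contain {α, β, γ, δ, ε, ζ, η} — every symbol — so nothing can go there. The grid has no valid completion.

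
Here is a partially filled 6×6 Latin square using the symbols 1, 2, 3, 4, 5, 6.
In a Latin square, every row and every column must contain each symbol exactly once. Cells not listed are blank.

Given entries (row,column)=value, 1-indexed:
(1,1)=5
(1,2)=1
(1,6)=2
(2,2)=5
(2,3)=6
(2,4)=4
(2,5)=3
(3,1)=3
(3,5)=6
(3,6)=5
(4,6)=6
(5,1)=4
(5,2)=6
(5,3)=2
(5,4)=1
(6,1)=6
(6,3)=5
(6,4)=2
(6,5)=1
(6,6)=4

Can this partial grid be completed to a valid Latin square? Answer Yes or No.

Row 3, column 4: row 3 together with column 4 already contain {1, 2, 3, 4, 5, 6} — every symbol — so nothing can go there. The grid has no valid completion.

No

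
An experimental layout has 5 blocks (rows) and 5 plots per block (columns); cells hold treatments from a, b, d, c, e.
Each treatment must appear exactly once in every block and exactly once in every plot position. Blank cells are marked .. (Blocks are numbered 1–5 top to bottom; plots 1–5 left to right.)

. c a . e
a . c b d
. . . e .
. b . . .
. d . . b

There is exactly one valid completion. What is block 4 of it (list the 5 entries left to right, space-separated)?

e b d c a

Block 1, plot 4: block 1 has {a, c, e} and plot 4 has {b, e}, leaving only d.
Block 1, plot 1: block 1 has {a, d, c, e} and plot 1 has {a}, leaving only b.
Block 2, plot 2: block 2 has {a, b, d, c} and plot 2 has {b, d, c}, leaving only e.
Block 3, plot 2: block 3 has {e} and plot 2 has {b, d, c, e}, leaving only a.
Block 3, plot 5: block 3 has {a, e} and plot 5 has {b, d, e}, leaving only c.
Block 4, plot 5: block 4 has {b} and plot 5 has {b, d, c, e}, leaving only a.
Block 4, plot 4: block 4 has {a, b} and plot 4 has {b, d, e}, leaving only c.
Block 3, plot 1: block 3 has {a, c, e} and plot 1 has {a, b}, leaving only d.
Block 4, plot 1: block 4 has {a, b, c} and plot 1 has {a, b, d}, leaving only e.
Block 4, plot 3: block 4 has {a, b, c, e} and plot 3 has {a, c}, leaving only d.
So block 4 reads: e b d c a.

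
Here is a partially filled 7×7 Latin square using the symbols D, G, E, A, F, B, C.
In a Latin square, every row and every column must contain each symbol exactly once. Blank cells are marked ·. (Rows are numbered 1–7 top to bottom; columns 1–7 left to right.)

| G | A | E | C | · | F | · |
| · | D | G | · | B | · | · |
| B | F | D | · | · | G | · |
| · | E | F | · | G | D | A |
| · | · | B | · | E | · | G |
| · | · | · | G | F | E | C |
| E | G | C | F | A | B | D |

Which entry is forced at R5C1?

F

Row 1, column 5: row 1 has {G, E, A, F, C} and column 5 has {G, E, A, F, B}, leaving only D.
Row 1, column 7: row 1 has {D, G, E, A, F, C} and column 7 has {D, G, A, C}, leaving only B.
Row 3, column 5: row 3 has {D, G, F, B} and column 5 has {D, G, E, A, F, B}, leaving only C.
Row 3, column 7: row 3 has {D, G, F, B, C} and column 7 has {D, G, A, B, C}, leaving only E.
Row 2, column 7: row 2 has {D, G, B} and column 7 has {D, G, E, A, B, C}, leaving only F.
Row 3, column 4: row 3 has {D, G, E, F, B, C} and column 4 has {G, F, C}, leaving only A.
Row 2, column 4: row 2 has {D, G, F, B} and column 4 has {G, A, F, C}, leaving only E.
Row 4, column 1: row 4 has {D, G, E, A, F} and column 1 has {G, E, B}, leaving only C.
Row 2, column 1: row 2 has {D, G, E, F, B} and column 1 has {G, E, B, C}, leaving only A.
Row 2, column 6: row 2 has {D, G, E, A, F, B} and column 6 has {D, G, E, F, B}, leaving only C.
Row 4, column 4: row 4 has {D, G, E, A, F, C} and column 4 has {G, E, A, F, C}, leaving only B.
Row 5, column 2: row 5 has {G, E, B} and column 2 has {D, G, E, A, F}, leaving only C.
Row 5, column 4: row 5 has {G, E, B, C} and column 4 has {G, E, A, F, B, C}, leaving only D.
Row 5 already has {D, G, E, B, C} and column 1 already has {G, E, A, B, C}, so row 5, column 1 must be F.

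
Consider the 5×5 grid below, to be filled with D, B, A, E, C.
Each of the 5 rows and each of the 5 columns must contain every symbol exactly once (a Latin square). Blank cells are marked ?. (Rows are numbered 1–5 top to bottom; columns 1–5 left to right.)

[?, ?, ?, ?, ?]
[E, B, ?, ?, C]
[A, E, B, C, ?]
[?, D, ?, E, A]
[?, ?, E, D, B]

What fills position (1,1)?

D

Row 2, column 4: row 2 has {B, E, C} and column 4 has {D, E, C}, leaving only A.
Row 1, column 4: row 1 has {} and column 4 has {D, A, E, C}, leaving only B.
Row 2, column 3: row 2 has {B, A, E, C} and column 3 has {B, E}, leaving only D.
Row 3, column 5: row 3 has {B, A, E, C} and column 5 has {B, A, C}, leaving only D.
Row 1, column 5: row 1 has {B} and column 5 has {D, B, A, C}, leaving only E.
Row 4, column 3: row 4 has {D, A, E} and column 3 has {D, B, E}, leaving only C.
Row 1, column 3: row 1 has {B, E} and column 3 has {D, B, E, C}, leaving only A.
Row 1, column 2: row 1 has {B, A, E} and column 2 has {D, B, E}, leaving only C.
Row 1 already has {B, A, E, C} and column 1 already has {A, E}, so row 1, column 1 must be D.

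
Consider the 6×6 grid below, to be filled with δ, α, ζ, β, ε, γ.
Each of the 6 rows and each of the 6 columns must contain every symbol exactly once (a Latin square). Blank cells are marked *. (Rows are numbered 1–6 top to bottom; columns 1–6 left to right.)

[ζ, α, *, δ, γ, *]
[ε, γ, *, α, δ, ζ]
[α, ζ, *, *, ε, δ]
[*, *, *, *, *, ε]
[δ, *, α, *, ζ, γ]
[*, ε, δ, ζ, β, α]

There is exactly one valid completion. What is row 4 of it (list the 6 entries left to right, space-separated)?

Row 4, column 5: row 4 has {ε} and column 5 has {δ, ζ, β, ε, γ}, leaving only α.
Row 1, column 6: row 1 has {δ, α, ζ, γ} and column 6 has {δ, α, ζ, ε, γ}, leaving only β.
Row 1, column 3: row 1 has {δ, α, ζ, β, γ} and column 3 has {δ, α}, leaving only ε.
Row 2, column 3: row 2 has {δ, α, ζ, ε, γ} and column 3 has {δ, α, ε}, leaving only β.
Row 3, column 3: row 3 has {δ, α, ζ, ε} and column 3 has {δ, α, β, ε}, leaving only γ.
Row 4, column 3: row 4 has {α, ε} and column 3 has {δ, α, β, ε, γ}, leaving only ζ.
Row 3, column 4: row 3 has {δ, α, ζ, ε, γ} and column 4 has {δ, α, ζ}, leaving only β.
Row 4, column 4: row 4 has {α, ζ, ε} and column 4 has {δ, α, ζ, β}, leaving only γ.
Row 4, column 1: row 4 has {α, ζ, ε, γ} and column 1 has {δ, α, ζ, ε}, leaving only β.
Row 4, column 2: row 4 has {α, ζ, β, ε, γ} and column 2 has {α, ζ, ε, γ}, leaving only δ.
So row 4 reads: β δ ζ γ α ε.

β δ ζ γ α ε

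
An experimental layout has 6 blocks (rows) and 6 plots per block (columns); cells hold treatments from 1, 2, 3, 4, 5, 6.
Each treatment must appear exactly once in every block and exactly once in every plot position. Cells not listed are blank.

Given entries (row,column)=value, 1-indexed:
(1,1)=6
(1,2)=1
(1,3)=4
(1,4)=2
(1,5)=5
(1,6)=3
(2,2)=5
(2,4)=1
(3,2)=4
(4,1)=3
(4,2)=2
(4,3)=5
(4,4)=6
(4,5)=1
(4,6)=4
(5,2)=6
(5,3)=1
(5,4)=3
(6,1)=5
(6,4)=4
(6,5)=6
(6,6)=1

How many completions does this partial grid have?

3

Block 2, plot 1: eliminating its block and plot leaves {2, 4}.
Block 2, plot 3: eliminating its block and plot leaves {2, 3, 6}.
Block 2, plot 5: eliminating its block and plot leaves {2, 3, 4}.
Block 2, plot 6: eliminating its block and plot leaves {2, 6}.
Block 3, plot 1: eliminating its block and plot leaves {1, 2}.
Block 3, plot 3: eliminating its block and plot leaves {2, 3, 6}.
Block 3, plot 4: eliminating its block and plot leaves {5}.
Block 3, plot 5: eliminating its block and plot leaves {2, 3}.
Block 3, plot 6: eliminating its block and plot leaves {2, 5, 6}.
Block 5, plot 1: eliminating its block and plot leaves {2, 4}.
Block 5, plot 5: eliminating its block and plot leaves {2, 4}.
Block 5, plot 6: eliminating its block and plot leaves {2, 5}.
Block 6, plot 2: eliminating its block and plot leaves {3}.
Block 6, plot 3: eliminating its block and plot leaves {2, 3}.
Enumerating the assignments across these blanks that avoid any block or plot repeat gives 3 completions.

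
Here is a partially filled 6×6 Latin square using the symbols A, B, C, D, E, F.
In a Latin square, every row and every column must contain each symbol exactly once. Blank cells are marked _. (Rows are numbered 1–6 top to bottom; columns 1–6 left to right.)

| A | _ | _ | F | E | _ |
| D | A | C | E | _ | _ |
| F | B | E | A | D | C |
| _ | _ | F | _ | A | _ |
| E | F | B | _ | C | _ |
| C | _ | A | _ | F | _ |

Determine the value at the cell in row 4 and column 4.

Row 1, column 3: row 1 has {A, E, F} and column 3 has {A, B, C, E, F}, leaving only D.
Row 1, column 2: row 1 has {A, D, E, F} and column 2 has {A, B, F}, leaving only C.
Row 1, column 6: row 1 has {A, C, D, E, F} and column 6 has {C}, leaving only B.
Row 2, column 5: row 2 has {A, C, D, E} and column 5 has {A, C, D, E, F}, leaving only B.
Row 2, column 6: row 2 has {A, B, C, D, E} and column 6 has {B, C}, leaving only F.
Row 4, column 1: row 4 has {A, F} and column 1 has {A, C, D, E, F}, leaving only B.
Row 5, column 4: row 5 has {B, C, E, F} and column 4 has {A, E, F}, leaving only D.
Row 4 already has {A, B, F} and column 4 already has {A, D, E, F}, so row 4, column 4 must be C.

C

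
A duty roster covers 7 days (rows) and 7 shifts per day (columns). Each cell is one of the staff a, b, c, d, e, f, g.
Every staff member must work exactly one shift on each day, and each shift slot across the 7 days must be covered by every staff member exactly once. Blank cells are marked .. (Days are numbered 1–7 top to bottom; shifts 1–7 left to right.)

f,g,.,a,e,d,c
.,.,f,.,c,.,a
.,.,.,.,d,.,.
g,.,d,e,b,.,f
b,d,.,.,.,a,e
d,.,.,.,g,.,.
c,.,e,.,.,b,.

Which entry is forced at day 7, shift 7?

Day 1, shift 3: day 1 has {a, c, d, e, f, g} and shift 3 has {d, e, f}, leaving only b.
Day 2, shift 1: day 2 has {a, c, f} and shift 1 has {b, c, d, f, g}, leaving only e.
Day 2, shift 2: day 2 has {a, c, e, f} and shift 2 has {d, g}, leaving only b.
Day 2, shift 6: day 2 has {a, b, c, e, f} and shift 6 has {a, b, d}, leaving only g.
Day 2, shift 4: day 2 has {a, b, c, e, f, g} and shift 4 has {a, e}, leaving only d.
Day 3, shift 1: day 3 has {d} and shift 1 has {b, c, d, e, f, g}, leaving only a.
Day 4, shift 6: day 4 has {b, d, e, f, g} and shift 6 has {a, b, d, g}, leaving only c.
Day 4, shift 2: day 4 has {b, c, d, e, f, g} and shift 2 has {b, d, g}, leaving only a.
Day 5, shift 5: day 5 has {a, b, d, e} and shift 5 has {b, c, d, e, g}, leaving only f.
Day 6, shift 7: day 6 has {d, g} and shift 7 has {a, c, e, f}, leaving only b.
Day 3, shift 7: day 3 has {a, d} and shift 7 has {a, b, c, e, f}, leaving only g.
Day 7 already has {b, c, e} and shift 7 already has {a, b, c, e, f, g}, so day 7, shift 7 must be d.

d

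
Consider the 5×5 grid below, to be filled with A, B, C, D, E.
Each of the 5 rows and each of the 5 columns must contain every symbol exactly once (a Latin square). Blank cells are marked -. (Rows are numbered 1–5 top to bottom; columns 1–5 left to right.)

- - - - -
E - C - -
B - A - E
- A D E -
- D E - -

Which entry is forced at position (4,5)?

B

Row 1, column 3: row 1 has {} and column 3 has {A, C, D, E}, leaving only B.
Row 2, column 2: row 2 has {C, E} and column 2 has {A, D}, leaving only B.
Row 3, column 2: row 3 has {A, B, E} and column 2 has {A, B, D}, leaving only C.
Row 1, column 2: row 1 has {B} and column 2 has {A, B, C, D}, leaving only E.
Row 3, column 4: row 3 has {A, B, C, E} and column 4 has {E}, leaving only D.
Row 2, column 4: row 2 has {B, C, E} and column 4 has {D, E}, leaving only A.
Row 1, column 4: row 1 has {B, E} and column 4 has {A, D, E}, leaving only C.
Row 2, column 5: row 2 has {A, B, C, E} and column 5 has {E}, leaving only D.
Row 1, column 5: row 1 has {B, C, E} and column 5 has {D, E}, leaving only A.
Row 1, column 1: row 1 has {A, B, C, E} and column 1 has {B, E}, leaving only D.
Row 4, column 1: row 4 has {A, D, E} and column 1 has {B, D, E}, leaving only C.
Row 4 already has {A, C, D, E} and column 5 already has {A, D, E}, so row 4, column 5 must be B.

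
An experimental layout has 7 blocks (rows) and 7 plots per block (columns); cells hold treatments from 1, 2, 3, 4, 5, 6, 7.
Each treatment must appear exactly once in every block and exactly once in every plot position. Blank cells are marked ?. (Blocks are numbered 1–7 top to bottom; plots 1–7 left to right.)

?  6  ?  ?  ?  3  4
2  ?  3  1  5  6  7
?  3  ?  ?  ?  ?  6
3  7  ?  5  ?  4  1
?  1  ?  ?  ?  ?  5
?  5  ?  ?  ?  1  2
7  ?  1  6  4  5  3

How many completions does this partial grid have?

Block 1, plot 1: eliminating its block and plot leaves {1, 5}.
Block 1, plot 3: eliminating its block and plot leaves {2, 5, 7}.
Block 1, plot 4: eliminating its block and plot leaves {2, 7}.
Block 1, plot 5: eliminating its block and plot leaves {1, 2, 7}.
Block 2, plot 2: eliminating its block and plot leaves {4}.
Block 3, plot 1: eliminating its block and plot leaves {1, 4, 5}.
Block 3, plot 3: eliminating its block and plot leaves {2, 4, 5, 7}.
Block 3, plot 4: eliminating its block and plot leaves {2, 4, 7}.
Block 3, plot 5: eliminating its block and plot leaves {1, 2, 7}.
Block 3, plot 6: eliminating its block and plot leaves {2, 7}.
Block 4, plot 3: eliminating its block and plot leaves {2, 6}.
Block 4, plot 5: eliminating its block and plot leaves {2, 6}.
Block 5, plot 1: eliminating its block and plot leaves {4, 6}.
Block 5, plot 3: eliminating its block and plot leaves {2, 4, 6, 7}.
Block 5, plot 4: eliminating its block and plot leaves {2, 3, 4, 7}.
Block 5, plot 5: eliminating its block and plot leaves {2, 3, 6, 7}.
Block 5, plot 6: eliminating its block and plot leaves {2, 7}.
Block 6, plot 1: eliminating its block and plot leaves {4, 6}.
Block 6, plot 3: eliminating its block and plot leaves {4, 6, 7}.
Block 6, plot 4: eliminating its block and plot leaves {3, 4, 7}.
Block 6, plot 5: eliminating its block and plot leaves {3, 6, 7}.
Block 7, plot 2: eliminating its block and plot leaves {2}.
Enumerating the assignments across these blanks that avoid any block or plot repeat gives 20 completions.

20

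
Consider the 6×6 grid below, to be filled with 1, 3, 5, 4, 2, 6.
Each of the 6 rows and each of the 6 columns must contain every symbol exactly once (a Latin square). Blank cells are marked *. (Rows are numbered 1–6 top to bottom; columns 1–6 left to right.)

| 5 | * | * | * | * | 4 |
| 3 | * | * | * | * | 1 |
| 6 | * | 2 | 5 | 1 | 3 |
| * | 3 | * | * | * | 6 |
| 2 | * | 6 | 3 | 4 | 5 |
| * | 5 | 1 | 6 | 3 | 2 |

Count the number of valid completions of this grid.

Row 1, column 2: eliminating its row and column leaves {1, 2, 6}.
Row 1, column 3: eliminating its row and column leaves {3}.
Row 1, column 4: eliminating its row and column leaves {1, 2}.
Row 1, column 5: eliminating its row and column leaves {2, 6}.
Row 2, column 2: eliminating its row and column leaves {4, 2, 6}.
Row 2, column 3: eliminating its row and column leaves {5, 4}.
Row 2, column 4: eliminating its row and column leaves {4, 2}.
Row 2, column 5: eliminating its row and column leaves {5, 2, 6}.
Row 3, column 2: eliminating its row and column leaves {4}.
Row 4, column 1: eliminating its row and column leaves {1, 4}.
Row 4, column 3: eliminating its row and column leaves {5, 4}.
Row 4, column 4: eliminating its row and column leaves {1, 4, 2}.
Row 4, column 5: eliminating its row and column leaves {5, 2}.
Row 5, column 2: eliminating its row and column leaves {1}.
Row 6, column 1: eliminating its row and column leaves {4}.
Enumerating the assignments across these blanks that avoid any row or column repeat gives 3 completions.

3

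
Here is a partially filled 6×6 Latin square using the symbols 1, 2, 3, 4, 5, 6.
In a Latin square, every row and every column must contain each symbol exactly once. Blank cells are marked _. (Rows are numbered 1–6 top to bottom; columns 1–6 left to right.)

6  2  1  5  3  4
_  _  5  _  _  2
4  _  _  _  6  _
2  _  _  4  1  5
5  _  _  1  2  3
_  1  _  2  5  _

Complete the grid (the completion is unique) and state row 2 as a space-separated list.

Row 2, column 5: row 2 has {2, 5} and column 5 has {1, 2, 3, 5, 6}, leaving only 4.
Row 3, column 4: row 3 has {4, 6} and column 4 has {1, 2, 4, 5}, leaving only 3.
Row 2, column 4: row 2 has {2, 4, 5} and column 4 has {1, 2, 3, 4, 5}, leaving only 6.
Row 2, column 2: row 2 has {2, 4, 5, 6} and column 2 has {1, 2}, leaving only 3.
Row 2, column 1: row 2 has {2, 3, 4, 5, 6} and column 1 has {2, 4, 5, 6}, leaving only 1.
So row 2 reads: 1 3 5 6 4 2.

1 3 5 6 4 2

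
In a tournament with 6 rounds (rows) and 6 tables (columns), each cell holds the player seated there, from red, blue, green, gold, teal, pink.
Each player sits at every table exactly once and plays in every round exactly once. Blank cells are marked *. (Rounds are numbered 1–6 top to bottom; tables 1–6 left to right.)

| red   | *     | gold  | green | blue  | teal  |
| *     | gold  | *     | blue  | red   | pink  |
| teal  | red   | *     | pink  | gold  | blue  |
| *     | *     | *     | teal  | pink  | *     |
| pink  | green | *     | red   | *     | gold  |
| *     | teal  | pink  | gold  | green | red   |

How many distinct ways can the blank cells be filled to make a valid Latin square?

1

Round 1, table 2: eliminating its round and table leaves {pink}.
Round 2, table 1: eliminating its round and table leaves {green}.
Round 2, table 3: eliminating its round and table leaves {green, teal}.
Round 3, table 3: eliminating its round and table leaves {green}.
Round 4, table 1: eliminating its round and table leaves {blue, green, gold}.
Round 4, table 2: eliminating its round and table leaves {blue}.
Round 4, table 3: eliminating its round and table leaves {red, blue, green}.
Round 4, table 6: eliminating its round and table leaves {green}.
Round 5, table 3: eliminating its round and table leaves {blue, teal}.
Round 5, table 5: eliminating its round and table leaves {teal}.
Round 6, table 1: eliminating its round and table leaves {blue}.
Only one assignment across all blanks avoids any round or table repeat, giving 1 completion.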